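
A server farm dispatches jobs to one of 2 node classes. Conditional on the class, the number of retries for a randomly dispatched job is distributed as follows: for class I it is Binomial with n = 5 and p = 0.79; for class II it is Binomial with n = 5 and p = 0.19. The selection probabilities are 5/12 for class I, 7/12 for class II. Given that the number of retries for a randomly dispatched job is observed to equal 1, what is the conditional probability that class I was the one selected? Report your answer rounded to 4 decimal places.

0.0132

Likelihoods P(X=1 | ·): I: 0.007682; II: 0.408944.
Posterior ∝ prior × likelihood. Numerator for I: 0.416667·0.007682 = 0.00320083.
Normalizing constant: 0.416667·0.007682 + 0.583333·0.408944 = 0.241751.
P(I | observation) = 0.00320083 / 0.241751 = 0.0132402.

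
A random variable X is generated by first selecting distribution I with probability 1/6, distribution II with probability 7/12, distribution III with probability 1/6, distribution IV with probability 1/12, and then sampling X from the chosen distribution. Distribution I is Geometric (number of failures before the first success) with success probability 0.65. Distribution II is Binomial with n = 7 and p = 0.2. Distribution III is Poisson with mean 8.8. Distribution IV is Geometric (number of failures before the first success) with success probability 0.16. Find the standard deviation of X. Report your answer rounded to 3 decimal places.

Per component, I: μ=0.538462, E[X²]=1.11834; II: μ=1.4, E[X²]=3.08; III: μ=8.8, E[X²]=86.24; IV: μ=5.25, E[X²]=60.375.
E[X] = 0.166667·0.538462 + 0.583333·1.4 + 0.166667·8.8 + 0.0833333·5.25 = 2.81058.
E[X²] = 0.166667·1.11834 + 0.583333·3.08 + 0.166667·86.24 + 0.0833333·60.375 = 21.3876.
Var(X) = E[X²] − (E[X])² = 21.3876 − 7.89934 = 13.4883.
SD(X) = √13.4883 = 3.67264.

3.673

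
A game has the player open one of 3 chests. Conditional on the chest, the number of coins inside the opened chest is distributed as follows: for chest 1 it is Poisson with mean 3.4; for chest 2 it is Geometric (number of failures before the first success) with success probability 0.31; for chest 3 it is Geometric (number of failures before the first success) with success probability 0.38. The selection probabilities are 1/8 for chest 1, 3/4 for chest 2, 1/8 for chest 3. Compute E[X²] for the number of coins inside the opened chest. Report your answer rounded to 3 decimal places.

11.840

For each component E[X²] = Var + (mean)², giving 1: 14.96; 2: 12.1342; 3: 6.95568.
Overall E[X²] = 0.125·14.96 + 0.75·12.1342 + 0.125·6.95568 = 11.8401.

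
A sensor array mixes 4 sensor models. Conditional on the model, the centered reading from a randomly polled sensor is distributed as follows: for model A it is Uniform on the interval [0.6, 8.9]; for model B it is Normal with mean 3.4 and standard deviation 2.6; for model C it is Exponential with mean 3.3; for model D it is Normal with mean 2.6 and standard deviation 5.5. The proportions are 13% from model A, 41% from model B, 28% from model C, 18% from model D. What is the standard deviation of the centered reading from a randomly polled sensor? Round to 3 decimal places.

Per component, A: μ=4.75, E[X²]=28.3033; B: μ=3.4, E[X²]=18.32; C: μ=3.3, E[X²]=21.78; D: μ=2.6, E[X²]=37.01.
E[X] = 0.13·4.75 + 0.41·3.4 + 0.28·3.3 + 0.18·2.6 = 3.4035.
E[X²] = 0.13·28.3033 + 0.41·18.32 + 0.28·21.78 + 0.18·37.01 = 23.9508.
Var(X) = E[X²] − (E[X])² = 23.9508 − 11.5838 = 12.367.
SD(X) = √12.367 = 3.51668.

3.517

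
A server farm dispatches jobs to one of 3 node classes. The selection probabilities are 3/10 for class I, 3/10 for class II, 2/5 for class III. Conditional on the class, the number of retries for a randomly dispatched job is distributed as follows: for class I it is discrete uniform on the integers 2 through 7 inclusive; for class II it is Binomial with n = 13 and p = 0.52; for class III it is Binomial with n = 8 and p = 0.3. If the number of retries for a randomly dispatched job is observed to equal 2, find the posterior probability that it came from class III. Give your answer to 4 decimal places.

0.6953

Likelihoods P(X=2 | ·): I: 0.166667; II: 0.00657287; III: 0.296475.
Posterior ∝ prior × likelihood. Numerator for III: 0.4·0.296475 = 0.11859.
Normalizing constant: 0.3·0.166667 + 0.3·0.00657287 + 0.4·0.296475 = 0.170562.
P(III | observation) = 0.11859 / 0.170562 = 0.695291.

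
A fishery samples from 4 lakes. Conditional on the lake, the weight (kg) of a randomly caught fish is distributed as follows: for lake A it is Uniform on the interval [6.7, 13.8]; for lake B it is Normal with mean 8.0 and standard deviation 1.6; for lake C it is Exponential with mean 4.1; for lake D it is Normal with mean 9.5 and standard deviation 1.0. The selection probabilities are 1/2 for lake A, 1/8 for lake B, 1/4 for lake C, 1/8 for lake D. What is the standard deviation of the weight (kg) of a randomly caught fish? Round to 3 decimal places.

3.640

Per component, A: μ=10.25, E[X²]=109.263; B: μ=8, E[X²]=66.56; C: μ=4.1, E[X²]=33.62; D: μ=9.5, E[X²]=91.25.
E[X] = 0.5·10.25 + 0.125·8 + 0.25·4.1 + 0.125·9.5 = 8.3375.
E[X²] = 0.5·109.263 + 0.125·66.56 + 0.25·33.62 + 0.125·91.25 = 82.7629.
Var(X) = E[X²] − (E[X])² = 82.7629 − 69.5139 = 13.249.
SD(X) = √13.249 = 3.63992.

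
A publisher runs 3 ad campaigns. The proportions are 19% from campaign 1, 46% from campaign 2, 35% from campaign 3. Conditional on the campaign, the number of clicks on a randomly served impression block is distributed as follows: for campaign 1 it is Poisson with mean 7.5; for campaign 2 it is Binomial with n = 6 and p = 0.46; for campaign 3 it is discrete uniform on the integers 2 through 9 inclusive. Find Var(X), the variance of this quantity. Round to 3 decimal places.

Per component, 1: μ=7.5, E[X²]=63.75; 2: μ=2.76, E[X²]=9.108; 3: μ=5.5, E[X²]=35.5.
E[X] = 0.19·7.5 + 0.46·2.76 + 0.35·5.5 = 4.6196.
E[X²] = 0.19·63.75 + 0.46·9.108 + 0.35·35.5 = 28.7272.
Var(X) = E[X²] − (E[X])² = 28.7272 − 21.3407 = 7.38648.

7.386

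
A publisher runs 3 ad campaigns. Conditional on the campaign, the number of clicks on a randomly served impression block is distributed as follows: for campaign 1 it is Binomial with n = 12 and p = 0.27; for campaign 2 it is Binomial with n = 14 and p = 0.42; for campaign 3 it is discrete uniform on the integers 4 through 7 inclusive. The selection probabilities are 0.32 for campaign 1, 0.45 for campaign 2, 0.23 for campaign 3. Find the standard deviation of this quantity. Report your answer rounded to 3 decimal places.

Per component, 1: μ=3.24, E[X²]=12.8628; 2: μ=5.88, E[X²]=37.9848; 3: μ=5.5, E[X²]=31.5.
E[X] = 0.32·3.24 + 0.45·5.88 + 0.23·5.5 = 4.9478.
E[X²] = 0.32·12.8628 + 0.45·37.9848 + 0.23·31.5 = 28.4543.
Var(X) = E[X²] − (E[X])² = 28.4543 − 24.4807 = 3.97353.
SD(X) = √3.97353 = 1.99337.

1.993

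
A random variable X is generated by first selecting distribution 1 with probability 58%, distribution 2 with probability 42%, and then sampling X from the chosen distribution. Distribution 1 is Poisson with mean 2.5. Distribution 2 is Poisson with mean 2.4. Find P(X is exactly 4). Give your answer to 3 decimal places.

0.130

Conditional on each component, P(X = 4): 1: 0.133602; 2: 0.125408.
By total probability, P(X = 4) = 0.58·0.133602 + 0.42·0.125408 = 0.130161.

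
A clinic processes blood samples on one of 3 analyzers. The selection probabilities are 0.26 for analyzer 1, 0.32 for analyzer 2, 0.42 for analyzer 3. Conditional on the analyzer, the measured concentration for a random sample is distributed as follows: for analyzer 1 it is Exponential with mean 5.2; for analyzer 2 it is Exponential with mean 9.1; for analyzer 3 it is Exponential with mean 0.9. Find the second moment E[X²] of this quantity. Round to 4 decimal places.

67.7396

For each component E[X²] = Var + (mean)², giving 1: 54.08; 2: 165.62; 3: 1.62.
Overall E[X²] = 0.26·54.08 + 0.32·165.62 + 0.42·1.62 = 67.7396.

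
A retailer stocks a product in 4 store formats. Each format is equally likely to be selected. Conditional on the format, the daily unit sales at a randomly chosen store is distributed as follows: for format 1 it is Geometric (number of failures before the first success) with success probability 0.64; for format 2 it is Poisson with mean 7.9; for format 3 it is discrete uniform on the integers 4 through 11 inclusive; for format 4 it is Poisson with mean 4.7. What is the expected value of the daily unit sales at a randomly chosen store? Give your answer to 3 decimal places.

5.166

Component means — 1: 0.5625; 2: 7.9; 3: 7.5; 4: 4.7.
E[X] = 0.25·0.5625 + 0.25·7.9 + 0.25·7.5 + 0.25·4.7 = 5.16563.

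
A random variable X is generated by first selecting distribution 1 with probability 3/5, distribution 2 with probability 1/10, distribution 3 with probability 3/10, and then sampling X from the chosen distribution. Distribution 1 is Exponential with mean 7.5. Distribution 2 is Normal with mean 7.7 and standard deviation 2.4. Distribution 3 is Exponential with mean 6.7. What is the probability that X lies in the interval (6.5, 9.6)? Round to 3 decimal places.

0.175

Conditional on each component, P(6.5 < X < 9.6): 1: 0.142313; 2: 0.477185; 3: 0.140395.
By total probability, P(6.5 < X < 9.6) = 0.6·0.142313 + 0.1·0.477185 + 0.3·0.140395 = 0.175225.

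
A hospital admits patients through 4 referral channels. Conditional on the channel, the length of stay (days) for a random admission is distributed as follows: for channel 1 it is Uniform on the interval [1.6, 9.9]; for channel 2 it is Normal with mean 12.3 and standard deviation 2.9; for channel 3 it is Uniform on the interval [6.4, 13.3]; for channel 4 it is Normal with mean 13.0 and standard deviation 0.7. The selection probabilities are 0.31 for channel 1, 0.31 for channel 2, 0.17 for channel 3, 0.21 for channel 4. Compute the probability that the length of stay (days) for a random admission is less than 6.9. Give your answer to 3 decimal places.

0.220

Conditional on each channel, P(X < 6.9): 1: 0.638554; 2: 0.0312967; 3: 0.0724638; 4: 0.
By total probability, P(X < 6.9) = 0.31·0.638554 + 0.31·0.0312967 + 0.17·0.0724638 + 0.21·0 = 0.219973.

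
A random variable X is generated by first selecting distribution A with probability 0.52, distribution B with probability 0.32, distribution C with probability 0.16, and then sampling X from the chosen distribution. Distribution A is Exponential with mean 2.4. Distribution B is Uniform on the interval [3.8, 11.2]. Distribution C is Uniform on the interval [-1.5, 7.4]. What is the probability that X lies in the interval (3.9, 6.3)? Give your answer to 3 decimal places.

Conditional on each component, P(3.9 < X < 6.3): A: 0.124472; B: 0.324324; C: 0.269663.
By total probability, P(3.9 < X < 6.3) = 0.52·0.124472 + 0.32·0.324324 + 0.16·0.269663 = 0.211655.

0.212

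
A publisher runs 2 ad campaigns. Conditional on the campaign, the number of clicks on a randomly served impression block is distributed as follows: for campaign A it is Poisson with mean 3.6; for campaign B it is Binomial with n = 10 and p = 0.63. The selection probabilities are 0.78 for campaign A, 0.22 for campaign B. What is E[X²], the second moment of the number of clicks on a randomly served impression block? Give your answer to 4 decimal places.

For each component E[X²] = Var + (mean)², giving A: 16.56; B: 42.021.
Overall E[X²] = 0.78·16.56 + 0.22·42.021 = 22.1614.

22.1614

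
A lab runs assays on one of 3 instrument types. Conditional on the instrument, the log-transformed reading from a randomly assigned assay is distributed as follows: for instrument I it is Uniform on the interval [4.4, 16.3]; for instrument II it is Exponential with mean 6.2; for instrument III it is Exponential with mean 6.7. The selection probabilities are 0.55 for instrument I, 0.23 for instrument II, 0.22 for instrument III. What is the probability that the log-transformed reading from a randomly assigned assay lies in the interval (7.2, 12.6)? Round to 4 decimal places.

0.3330

Conditional on each instrument, P(7.2 < X < 12.6): I: 0.453782; II: 0.182043; III: 0.188926.
By total probability, P(7.2 < X < 12.6) = 0.55·0.453782 + 0.23·0.182043 + 0.22·0.188926 = 0.333013.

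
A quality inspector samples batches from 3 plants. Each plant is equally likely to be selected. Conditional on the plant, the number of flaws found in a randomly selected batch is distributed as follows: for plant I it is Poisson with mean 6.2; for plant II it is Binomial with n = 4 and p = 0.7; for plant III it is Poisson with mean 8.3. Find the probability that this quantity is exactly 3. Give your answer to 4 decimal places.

Conditional on each plant, P(X = 3): I: 0.0806117; II: 0.4116; III: 0.0236831.
By total probability, P(X = 3) = 0.333333·0.0806117 + 0.333333·0.4116 + 0.333333·0.0236831 = 0.171965.

0.1720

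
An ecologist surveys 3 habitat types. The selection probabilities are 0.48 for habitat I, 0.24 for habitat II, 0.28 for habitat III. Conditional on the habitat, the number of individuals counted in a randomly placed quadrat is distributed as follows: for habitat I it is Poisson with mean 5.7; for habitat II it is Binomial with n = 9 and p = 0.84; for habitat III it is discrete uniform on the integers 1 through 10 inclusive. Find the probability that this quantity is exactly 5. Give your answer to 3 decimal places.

Conditional on each habitat, P(X = 5): I: 0.16777; II: 0.034534; III: 0.1.
By total probability, P(X = 5) = 0.48·0.16777 + 0.24·0.034534 + 0.28·0.1 = 0.116818.

0.117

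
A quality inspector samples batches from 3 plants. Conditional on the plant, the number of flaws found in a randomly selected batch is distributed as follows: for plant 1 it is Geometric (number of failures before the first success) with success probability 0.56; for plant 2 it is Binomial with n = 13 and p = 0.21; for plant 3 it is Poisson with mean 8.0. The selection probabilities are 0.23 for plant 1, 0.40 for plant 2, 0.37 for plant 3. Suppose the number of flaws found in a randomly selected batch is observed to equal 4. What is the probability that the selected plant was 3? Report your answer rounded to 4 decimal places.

0.2286

Likelihoods P(X=4 | ·): 1: 0.0209893; 2: 0.166658; 3: 0.0572523.
Posterior ∝ prior × likelihood. Numerator for 3: 0.37·0.0572523 = 0.0211833.
Normalizing constant: 0.23·0.0209893 + 0.4·0.166658 + 0.37·0.0572523 = 0.0926742.
P(3 | observation) = 0.0211833 / 0.0926742 = 0.228579.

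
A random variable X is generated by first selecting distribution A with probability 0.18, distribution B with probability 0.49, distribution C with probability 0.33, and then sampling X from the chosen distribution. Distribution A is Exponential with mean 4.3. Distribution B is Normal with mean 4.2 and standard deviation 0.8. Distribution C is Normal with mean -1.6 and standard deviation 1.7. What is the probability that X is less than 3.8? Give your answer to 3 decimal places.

Conditional on each component, P(X < 3.8): A: 0.586758; B: 0.308538; C: 0.999255.
By total probability, P(X < 3.8) = 0.18·0.586758 + 0.49·0.308538 + 0.33·0.999255 = 0.586554.

0.587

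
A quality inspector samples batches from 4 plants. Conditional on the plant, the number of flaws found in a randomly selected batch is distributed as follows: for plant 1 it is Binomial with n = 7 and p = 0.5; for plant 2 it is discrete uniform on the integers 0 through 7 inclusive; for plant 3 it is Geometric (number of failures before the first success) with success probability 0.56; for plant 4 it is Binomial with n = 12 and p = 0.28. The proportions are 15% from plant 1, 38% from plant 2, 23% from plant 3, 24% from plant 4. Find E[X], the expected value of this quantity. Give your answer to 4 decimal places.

2.8421

Component means — 1: 3.5; 2: 3.5; 3: 0.785714; 4: 3.36.
E[X] = 0.15·3.5 + 0.38·3.5 + 0.23·0.785714 + 0.24·3.36 = 2.84211.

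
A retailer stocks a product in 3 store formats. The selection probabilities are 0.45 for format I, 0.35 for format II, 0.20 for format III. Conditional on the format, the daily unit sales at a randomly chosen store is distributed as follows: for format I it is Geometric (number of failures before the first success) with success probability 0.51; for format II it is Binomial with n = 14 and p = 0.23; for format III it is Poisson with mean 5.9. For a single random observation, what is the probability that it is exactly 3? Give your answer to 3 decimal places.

Conditional on each format, P(X = 3): I: 0.060001; II: 0.249852; III: 0.0937707.
By total probability, P(X = 3) = 0.45·0.060001 + 0.35·0.249852 + 0.2·0.0937707 = 0.133203.

0.133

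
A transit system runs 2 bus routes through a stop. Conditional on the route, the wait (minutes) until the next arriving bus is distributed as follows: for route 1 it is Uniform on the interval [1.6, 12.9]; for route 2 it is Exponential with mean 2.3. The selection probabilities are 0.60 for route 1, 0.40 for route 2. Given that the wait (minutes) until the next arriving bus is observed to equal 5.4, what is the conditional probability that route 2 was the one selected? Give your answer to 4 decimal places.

Likelihoods f(5.4 | ·): 1: 0.0884956; 2: 0.0415551.
Posterior ∝ prior × likelihood. Numerator for 2: 0.4·0.0415551 = 0.016622.
Normalizing constant: 0.6·0.0884956 + 0.4·0.0415551 = 0.0697194.
P(2 | observation) = 0.016622 / 0.0697194 = 0.238413.

0.2384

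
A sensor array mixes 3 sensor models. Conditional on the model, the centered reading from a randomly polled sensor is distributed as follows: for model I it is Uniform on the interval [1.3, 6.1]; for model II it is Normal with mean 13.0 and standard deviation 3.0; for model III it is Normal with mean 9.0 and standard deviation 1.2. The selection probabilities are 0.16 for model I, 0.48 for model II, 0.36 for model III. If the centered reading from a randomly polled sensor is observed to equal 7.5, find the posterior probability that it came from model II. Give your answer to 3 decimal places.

0.178

Likelihoods f(7.5 | ·): I: 0; II: 0.0247704; III: 0.152208.
Posterior ∝ prior × likelihood. Numerator for II: 0.48·0.0247704 = 0.0118898.
Normalizing constant: 0.16·0 + 0.48·0.0247704 + 0.36·0.152208 = 0.0666845.
P(II | observation) = 0.0118898 / 0.0666845 = 0.178299.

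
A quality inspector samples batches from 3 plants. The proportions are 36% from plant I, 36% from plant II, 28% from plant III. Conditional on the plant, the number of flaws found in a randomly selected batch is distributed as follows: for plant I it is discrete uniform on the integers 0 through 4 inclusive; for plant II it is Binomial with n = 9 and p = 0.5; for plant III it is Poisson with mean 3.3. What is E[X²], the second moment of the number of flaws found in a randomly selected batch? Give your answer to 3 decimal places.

14.233

For each component E[X²] = Var + (mean)², giving I: 6; II: 22.5; III: 14.19.
Overall E[X²] = 0.36·6 + 0.36·22.5 + 0.28·14.19 = 14.2332.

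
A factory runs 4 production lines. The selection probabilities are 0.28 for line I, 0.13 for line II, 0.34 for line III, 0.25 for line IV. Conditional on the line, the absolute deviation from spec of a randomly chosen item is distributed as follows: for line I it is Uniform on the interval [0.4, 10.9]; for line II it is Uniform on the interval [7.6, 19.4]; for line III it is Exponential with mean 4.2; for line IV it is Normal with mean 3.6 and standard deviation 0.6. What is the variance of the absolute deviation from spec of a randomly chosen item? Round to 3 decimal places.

19.945

Per component, I: μ=5.65, E[X²]=41.11; II: μ=13.5, E[X²]=193.853; III: μ=4.2, E[X²]=35.28; IV: μ=3.6, E[X²]=13.32.
E[X] = 0.28·5.65 + 0.13·13.5 + 0.34·4.2 + 0.25·3.6 = 5.665.
E[X²] = 0.28·41.11 + 0.13·193.853 + 0.34·35.28 + 0.25·13.32 = 52.0369.
Var(X) = E[X²] − (E[X])² = 52.0369 − 32.0922 = 19.9447.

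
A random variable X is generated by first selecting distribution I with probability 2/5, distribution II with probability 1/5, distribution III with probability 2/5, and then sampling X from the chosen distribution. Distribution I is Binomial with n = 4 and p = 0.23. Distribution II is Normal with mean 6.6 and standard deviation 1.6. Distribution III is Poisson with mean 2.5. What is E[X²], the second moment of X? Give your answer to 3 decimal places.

For each component E[X²] = Var + (mean)², giving I: 1.5548; II: 46.12; III: 8.75.
Overall E[X²] = 0.4·1.5548 + 0.2·46.12 + 0.4·8.75 = 13.3459.

13.346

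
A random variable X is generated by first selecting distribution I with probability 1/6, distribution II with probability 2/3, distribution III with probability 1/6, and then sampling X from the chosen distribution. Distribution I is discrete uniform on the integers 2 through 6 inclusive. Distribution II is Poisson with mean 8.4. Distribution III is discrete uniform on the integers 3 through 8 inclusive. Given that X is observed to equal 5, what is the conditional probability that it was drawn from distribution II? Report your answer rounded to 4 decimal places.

0.4609

Likelihoods P(X=5 | ·): I: 0.2; II: 0.0783685; III: 0.166667.
Posterior ∝ prior × likelihood. Numerator for II: 0.666667·0.0783685 = 0.0522457.
Normalizing constant: 0.166667·0.2 + 0.666667·0.0783685 + 0.166667·0.166667 = 0.113357.
P(II | observation) = 0.0522457 / 0.113357 = 0.460896.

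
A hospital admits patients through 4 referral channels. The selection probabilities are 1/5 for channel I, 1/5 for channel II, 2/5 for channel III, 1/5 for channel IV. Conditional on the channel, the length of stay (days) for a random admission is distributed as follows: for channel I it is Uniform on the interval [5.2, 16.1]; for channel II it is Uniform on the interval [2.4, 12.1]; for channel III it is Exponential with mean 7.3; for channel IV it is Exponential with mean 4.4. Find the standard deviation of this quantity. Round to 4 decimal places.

Per component, I: μ=10.65, E[X²]=123.323; II: μ=7.25, E[X²]=60.4033; III: μ=7.3, E[X²]=106.58; IV: μ=4.4, E[X²]=38.72.
E[X] = 0.2·10.65 + 0.2·7.25 + 0.4·7.3 + 0.2·4.4 = 7.38.
E[X²] = 0.2·123.323 + 0.2·60.4033 + 0.4·106.58 + 0.2·38.72 = 87.1213.
Var(X) = E[X²] − (E[X])² = 87.1213 − 54.4644 = 32.6569.
SD(X) = √32.6569 = 5.71462.

5.7146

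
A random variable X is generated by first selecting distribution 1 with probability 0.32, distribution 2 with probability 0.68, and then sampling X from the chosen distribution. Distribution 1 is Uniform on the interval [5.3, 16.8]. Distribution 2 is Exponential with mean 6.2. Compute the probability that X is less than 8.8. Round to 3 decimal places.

Conditional on each component, P(X < 8.8): 1: 0.304348; 2: 0.75813.
By total probability, P(X < 8.8) = 0.32·0.304348 + 0.68·0.75813 = 0.61292.

0.613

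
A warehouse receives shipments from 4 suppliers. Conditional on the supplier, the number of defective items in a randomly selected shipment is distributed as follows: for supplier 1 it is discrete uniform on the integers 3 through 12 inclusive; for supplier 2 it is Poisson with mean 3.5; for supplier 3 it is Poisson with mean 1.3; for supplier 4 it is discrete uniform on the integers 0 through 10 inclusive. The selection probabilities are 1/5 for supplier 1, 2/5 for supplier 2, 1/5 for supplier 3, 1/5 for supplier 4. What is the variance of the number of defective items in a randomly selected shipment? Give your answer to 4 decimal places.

Per component, 1: μ=7.5, E[X²]=64.5; 2: μ=3.5, E[X²]=15.75; 3: μ=1.3, E[X²]=2.99; 4: μ=5, E[X²]=35.
E[X] = 0.2·7.5 + 0.4·3.5 + 0.2·1.3 + 0.2·5 = 4.16.
E[X²] = 0.2·64.5 + 0.4·15.75 + 0.2·2.99 + 0.2·35 = 26.798.
Var(X) = E[X²] − (E[X])² = 26.798 − 17.3056 = 9.4924.

9.4924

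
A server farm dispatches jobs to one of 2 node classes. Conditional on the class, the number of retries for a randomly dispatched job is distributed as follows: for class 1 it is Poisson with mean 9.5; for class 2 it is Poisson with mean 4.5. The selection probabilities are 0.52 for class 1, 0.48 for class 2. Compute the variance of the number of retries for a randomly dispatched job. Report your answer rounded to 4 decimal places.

13.3400

Per component, 1: μ=9.5, E[X²]=99.75; 2: μ=4.5, E[X²]=24.75.
E[X] = 0.52·9.5 + 0.48·4.5 = 7.1.
E[X²] = 0.52·99.75 + 0.48·24.75 = 63.75.
Var(X) = E[X²] − (E[X])² = 63.75 − 50.41 = 13.34.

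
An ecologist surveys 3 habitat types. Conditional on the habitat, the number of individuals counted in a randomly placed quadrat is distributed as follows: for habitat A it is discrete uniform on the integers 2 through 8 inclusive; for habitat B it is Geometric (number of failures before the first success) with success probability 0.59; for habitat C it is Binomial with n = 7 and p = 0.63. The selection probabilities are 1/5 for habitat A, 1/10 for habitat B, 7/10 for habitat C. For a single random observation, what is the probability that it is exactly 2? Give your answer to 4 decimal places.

Conditional on each habitat, P(X = 2): A: 0.142857; B: 0.099179; C: 0.0577975.
By total probability, P(X = 2) = 0.2·0.142857 + 0.1·0.099179 + 0.7·0.0577975 = 0.0789476.

0.0789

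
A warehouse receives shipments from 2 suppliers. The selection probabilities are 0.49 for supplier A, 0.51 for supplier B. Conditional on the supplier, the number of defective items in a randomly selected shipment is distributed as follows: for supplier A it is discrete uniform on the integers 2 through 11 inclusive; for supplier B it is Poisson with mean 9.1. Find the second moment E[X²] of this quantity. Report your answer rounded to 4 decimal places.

For each component E[X²] = Var + (mean)², giving A: 50.5; B: 91.91.
Overall E[X²] = 0.49·50.5 + 0.51·91.91 = 71.6191.

71.6191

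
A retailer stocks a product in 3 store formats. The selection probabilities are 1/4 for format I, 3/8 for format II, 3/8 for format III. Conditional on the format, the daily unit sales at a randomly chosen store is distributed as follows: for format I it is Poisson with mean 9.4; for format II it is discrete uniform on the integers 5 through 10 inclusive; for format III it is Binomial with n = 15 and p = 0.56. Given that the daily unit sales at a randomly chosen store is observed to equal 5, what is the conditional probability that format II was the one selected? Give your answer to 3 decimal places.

Likelihoods P(X=5 | ·): I: 0.0505929; II: 0.166667; III: 0.0449803.
Posterior ∝ prior × likelihood. Numerator for II: 0.375·0.166667 = 0.0625.
Normalizing constant: 0.25·0.0505929 + 0.375·0.166667 + 0.375·0.0449803 = 0.0920158.
P(II | observation) = 0.0625 / 0.0920158 = 0.679231.

0.679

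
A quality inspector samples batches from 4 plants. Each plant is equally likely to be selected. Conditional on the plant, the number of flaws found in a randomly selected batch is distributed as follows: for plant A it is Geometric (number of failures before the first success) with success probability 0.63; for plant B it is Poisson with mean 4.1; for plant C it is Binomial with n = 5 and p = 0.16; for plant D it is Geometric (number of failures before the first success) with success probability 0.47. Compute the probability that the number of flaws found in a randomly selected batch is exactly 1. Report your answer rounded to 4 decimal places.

0.2371

Conditional on each plant, P(X = 1): A: 0.2331; B: 0.067948; C: 0.398297; D: 0.2491.
By total probability, P(X = 1) = 0.25·0.2331 + 0.25·0.067948 + 0.25·0.398297 + 0.25·0.2491 = 0.237111.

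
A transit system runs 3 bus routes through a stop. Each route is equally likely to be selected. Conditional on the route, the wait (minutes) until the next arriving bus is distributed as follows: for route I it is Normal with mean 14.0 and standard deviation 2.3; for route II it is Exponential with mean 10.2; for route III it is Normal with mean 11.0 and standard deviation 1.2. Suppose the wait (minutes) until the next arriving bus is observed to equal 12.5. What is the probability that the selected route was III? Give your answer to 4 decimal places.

0.4738

Likelihoods f(12.5 | ·): I: 0.140224; II: 0.0287857; III: 0.152208.
Posterior ∝ prior × likelihood. Numerator for III: 0.333333·0.152208 = 0.0507359.
Normalizing constant: 0.333333·0.140224 + 0.333333·0.0287857 + 0.333333·0.152208 = 0.107072.
P(III | observation) = 0.0507359 / 0.107072 = 0.473846.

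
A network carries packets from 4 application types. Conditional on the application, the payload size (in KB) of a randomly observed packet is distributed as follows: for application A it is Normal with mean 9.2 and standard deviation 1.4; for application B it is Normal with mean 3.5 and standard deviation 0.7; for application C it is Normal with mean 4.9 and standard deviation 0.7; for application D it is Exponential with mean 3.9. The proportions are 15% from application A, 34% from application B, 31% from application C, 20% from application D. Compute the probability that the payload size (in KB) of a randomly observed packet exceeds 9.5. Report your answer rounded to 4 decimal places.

Conditional on each application, P(X > 9.5): A: 0.415162; B: 0; C: 2.49174e-11; D: 0.0875192.
By total probability, P(X > 9.5) = 0.15·0.415162 + 0.34·0 + 0.31·2.49174e-11 + 0.2·0.0875192 = 0.0797782.

0.0798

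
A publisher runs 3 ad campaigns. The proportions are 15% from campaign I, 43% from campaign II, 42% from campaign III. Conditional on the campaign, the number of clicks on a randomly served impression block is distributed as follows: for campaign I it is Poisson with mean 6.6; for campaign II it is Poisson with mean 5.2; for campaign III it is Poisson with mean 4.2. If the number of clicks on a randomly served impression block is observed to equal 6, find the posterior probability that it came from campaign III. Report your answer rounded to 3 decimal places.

0.352

Likelihoods P(X=6 | ·): I: 0.156166; II: 0.15148; III: 0.114321.
Posterior ∝ prior × likelihood. Numerator for III: 0.42·0.114321 = 0.0480149.
Normalizing constant: 0.15·0.156166 + 0.43·0.15148 + 0.42·0.114321 = 0.136576.
P(III | observation) = 0.0480149 / 0.136576 = 0.351561.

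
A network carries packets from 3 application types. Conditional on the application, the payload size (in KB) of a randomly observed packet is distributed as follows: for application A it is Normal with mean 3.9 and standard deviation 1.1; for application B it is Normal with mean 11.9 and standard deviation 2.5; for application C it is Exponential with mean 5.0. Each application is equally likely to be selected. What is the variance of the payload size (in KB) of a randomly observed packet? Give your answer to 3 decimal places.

Per component, A: μ=3.9, E[X²]=16.42; B: μ=11.9, E[X²]=147.86; C: μ=5, E[X²]=50.
E[X] = 0.333333·3.9 + 0.333333·11.9 + 0.333333·5 = 6.93333.
E[X²] = 0.333333·16.42 + 0.333333·147.86 + 0.333333·50 = 71.4267.
Var(X) = E[X²] − (E[X])² = 71.4267 − 48.0711 = 23.3556.

23.356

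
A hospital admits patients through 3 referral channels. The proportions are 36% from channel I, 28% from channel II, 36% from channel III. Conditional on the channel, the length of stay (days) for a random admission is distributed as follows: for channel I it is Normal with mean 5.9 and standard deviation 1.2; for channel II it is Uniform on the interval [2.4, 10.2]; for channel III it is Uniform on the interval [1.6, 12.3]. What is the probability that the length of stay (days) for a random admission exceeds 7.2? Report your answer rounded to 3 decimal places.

0.329

Conditional on each channel, P(X > 7.2): I: 0.13933; II: 0.384615; III: 0.476636.
By total probability, P(X > 7.2) = 0.36·0.13933 + 0.28·0.384615 + 0.36·0.476636 = 0.32944.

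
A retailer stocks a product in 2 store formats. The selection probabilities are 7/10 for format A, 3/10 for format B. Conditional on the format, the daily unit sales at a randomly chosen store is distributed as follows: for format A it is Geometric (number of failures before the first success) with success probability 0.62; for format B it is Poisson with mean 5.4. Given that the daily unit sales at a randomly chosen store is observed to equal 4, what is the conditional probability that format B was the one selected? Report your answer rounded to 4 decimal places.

Likelihoods P(X=4 | ·): A: 0.0129278; B: 0.16002.
Posterior ∝ prior × likelihood. Numerator for B: 0.3·0.16002 = 0.0480059.
Normalizing constant: 0.7·0.0129278 + 0.3·0.16002 = 0.0570554.
P(B | observation) = 0.0480059 / 0.0570554 = 0.841391.

0.8414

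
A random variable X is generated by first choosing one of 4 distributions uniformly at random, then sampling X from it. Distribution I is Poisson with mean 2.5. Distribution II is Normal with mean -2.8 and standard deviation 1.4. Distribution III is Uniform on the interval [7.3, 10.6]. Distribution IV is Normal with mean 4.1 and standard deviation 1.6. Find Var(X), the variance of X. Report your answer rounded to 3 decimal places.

Per component, I: μ=2.5, E[X²]=8.75; II: μ=-2.8, E[X²]=9.8; III: μ=8.95, E[X²]=81.01; IV: μ=4.1, E[X²]=19.37.
E[X] = 0.25·2.5 + 0.25·-2.8 + 0.25·8.95 + 0.25·4.1 = 3.1875.
E[X²] = 0.25·8.75 + 0.25·9.8 + 0.25·81.01 + 0.25·19.37 = 29.7325.
Var(X) = E[X²] − (E[X])² = 29.7325 − 10.1602 = 19.5723.

19.572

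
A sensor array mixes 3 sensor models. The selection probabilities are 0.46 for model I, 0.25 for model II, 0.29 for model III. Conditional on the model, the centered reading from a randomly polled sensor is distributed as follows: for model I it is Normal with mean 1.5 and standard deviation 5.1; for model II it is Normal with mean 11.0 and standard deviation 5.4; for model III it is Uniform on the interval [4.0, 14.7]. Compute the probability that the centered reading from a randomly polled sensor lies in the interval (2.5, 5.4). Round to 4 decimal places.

Conditional on each model, P(2.5 < X < 5.4): I: 0.200051; II: 0.0921241; III: 0.130841.
By total probability, P(2.5 < X < 5.4) = 0.46·0.200051 + 0.25·0.0921241 + 0.29·0.130841 = 0.152998.

0.1530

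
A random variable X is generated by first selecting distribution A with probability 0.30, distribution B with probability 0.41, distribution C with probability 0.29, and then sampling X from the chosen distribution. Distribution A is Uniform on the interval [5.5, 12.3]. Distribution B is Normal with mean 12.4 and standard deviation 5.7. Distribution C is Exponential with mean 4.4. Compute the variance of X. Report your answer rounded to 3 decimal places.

30.969

Per component, A: μ=8.9, E[X²]=83.0633; B: μ=12.4, E[X²]=186.25; C: μ=4.4, E[X²]=38.72.
E[X] = 0.3·8.9 + 0.41·12.4 + 0.29·4.4 = 9.03.
E[X²] = 0.3·83.0633 + 0.41·186.25 + 0.29·38.72 = 112.51.
Var(X) = E[X²] − (E[X])² = 112.51 − 81.5409 = 30.9694.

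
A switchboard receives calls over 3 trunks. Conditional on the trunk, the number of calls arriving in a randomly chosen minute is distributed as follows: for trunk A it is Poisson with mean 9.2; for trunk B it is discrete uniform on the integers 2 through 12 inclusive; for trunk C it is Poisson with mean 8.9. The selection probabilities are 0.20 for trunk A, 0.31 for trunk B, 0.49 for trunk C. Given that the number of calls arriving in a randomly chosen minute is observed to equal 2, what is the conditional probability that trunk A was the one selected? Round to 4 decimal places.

Likelihoods P(X=2 | ·): A: 0.00427599; B: 0.0909091; C: 0.00540168.
Posterior ∝ prior × likelihood. Numerator for A: 0.2·0.00427599 = 0.000855197.
Normalizing constant: 0.2·0.00427599 + 0.31·0.0909091 + 0.49·0.00540168 = 0.0316838.
P(A | observation) = 0.000855197 / 0.0316838 = 0.0269916.

0.0270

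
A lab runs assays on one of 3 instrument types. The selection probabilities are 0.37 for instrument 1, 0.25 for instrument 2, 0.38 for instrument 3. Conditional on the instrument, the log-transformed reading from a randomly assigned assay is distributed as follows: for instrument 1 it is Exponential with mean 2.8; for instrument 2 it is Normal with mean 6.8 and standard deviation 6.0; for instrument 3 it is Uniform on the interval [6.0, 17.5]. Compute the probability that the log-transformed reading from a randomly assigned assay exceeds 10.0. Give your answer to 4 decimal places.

0.3325

Conditional on each instrument, P(X > 10.0): 1: 0.0281157; 2: 0.296901; 3: 0.652174.
By total probability, P(X > 10.0) = 0.37·0.0281157 + 0.25·0.296901 + 0.38·0.652174 = 0.332454.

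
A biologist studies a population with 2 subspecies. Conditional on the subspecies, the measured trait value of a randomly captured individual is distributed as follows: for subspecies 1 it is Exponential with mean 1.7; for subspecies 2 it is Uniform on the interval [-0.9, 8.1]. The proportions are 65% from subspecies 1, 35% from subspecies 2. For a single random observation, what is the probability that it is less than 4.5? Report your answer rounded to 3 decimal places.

Conditional on each subspecies, P(X < 4.5): 1: 0.929141; 2: 0.6.
By total probability, P(X < 4.5) = 0.65·0.929141 + 0.35·0.6 = 0.813941.

0.814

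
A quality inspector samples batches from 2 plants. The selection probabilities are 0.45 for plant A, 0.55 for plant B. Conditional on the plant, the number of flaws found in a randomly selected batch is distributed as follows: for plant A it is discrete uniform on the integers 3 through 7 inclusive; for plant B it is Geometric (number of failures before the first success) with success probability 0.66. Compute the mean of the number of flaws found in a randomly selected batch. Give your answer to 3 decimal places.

2.533

Component means — A: 5; B: 0.515152.
E[X] = 0.45·5 + 0.55·0.515152 = 2.53333.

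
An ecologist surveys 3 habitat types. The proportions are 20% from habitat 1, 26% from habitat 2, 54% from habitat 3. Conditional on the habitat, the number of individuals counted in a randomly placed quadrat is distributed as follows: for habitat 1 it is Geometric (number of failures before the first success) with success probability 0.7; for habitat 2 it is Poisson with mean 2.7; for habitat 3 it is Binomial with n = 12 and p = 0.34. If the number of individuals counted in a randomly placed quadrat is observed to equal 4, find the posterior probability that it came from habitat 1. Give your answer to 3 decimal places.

0.007

Likelihoods P(X=4 | ·): 1: 0.00567; 2: 0.148816; 3: 0.238162.
Posterior ∝ prior × likelihood. Numerator for 1: 0.2·0.00567 = 0.001134.
Normalizing constant: 0.2·0.00567 + 0.26·0.148816 + 0.54·0.238162 = 0.168434.
P(1 | observation) = 0.001134 / 0.168434 = 0.00673263.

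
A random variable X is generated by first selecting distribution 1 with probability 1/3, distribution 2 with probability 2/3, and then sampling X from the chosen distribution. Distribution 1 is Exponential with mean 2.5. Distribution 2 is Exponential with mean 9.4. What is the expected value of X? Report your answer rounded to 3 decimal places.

Component means — 1: 2.5; 2: 9.4.
E[X] = 0.333333·2.5 + 0.666667·9.4 = 7.1.

7.100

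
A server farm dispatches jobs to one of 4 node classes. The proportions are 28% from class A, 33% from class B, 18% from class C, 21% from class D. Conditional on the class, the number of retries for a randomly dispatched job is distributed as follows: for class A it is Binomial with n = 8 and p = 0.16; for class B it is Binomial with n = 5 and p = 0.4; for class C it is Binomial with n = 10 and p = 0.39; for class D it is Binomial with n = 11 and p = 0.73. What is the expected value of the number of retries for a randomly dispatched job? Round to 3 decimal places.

3.407

Component means — A: 1.28; B: 2; C: 3.9; D: 8.03.
E[X] = 0.28·1.28 + 0.33·2 + 0.18·3.9 + 0.21·8.03 = 3.4067.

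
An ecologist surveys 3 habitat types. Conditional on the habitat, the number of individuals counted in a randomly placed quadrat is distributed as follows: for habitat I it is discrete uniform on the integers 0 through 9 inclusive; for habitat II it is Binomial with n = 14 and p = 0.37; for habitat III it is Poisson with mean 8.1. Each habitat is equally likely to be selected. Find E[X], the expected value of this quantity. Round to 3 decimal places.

Component means — I: 4.5; II: 5.18; III: 8.1.
E[X] = 0.333333·4.5 + 0.333333·5.18 + 0.333333·8.1 = 5.92667.

5.927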